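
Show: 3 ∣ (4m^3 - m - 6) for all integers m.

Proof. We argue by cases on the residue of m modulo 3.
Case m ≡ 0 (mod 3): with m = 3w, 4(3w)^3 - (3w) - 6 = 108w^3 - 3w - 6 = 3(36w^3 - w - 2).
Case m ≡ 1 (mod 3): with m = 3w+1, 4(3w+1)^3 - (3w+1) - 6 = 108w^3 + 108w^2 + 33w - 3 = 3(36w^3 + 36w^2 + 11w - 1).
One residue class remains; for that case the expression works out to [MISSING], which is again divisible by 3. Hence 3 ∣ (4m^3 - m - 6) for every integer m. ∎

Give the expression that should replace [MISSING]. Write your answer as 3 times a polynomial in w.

The residues treated are {0, 1}, so the missing case is m ≡ 2 (mod 3); write m = 3w+2.
Then 4(3w+2)^3 - (3w+2) - 6 = 108w^3 + 216w^2 + 141w + 24 = 3(36w^3 + 72w^2 + 47w + 8).

3(36w^3 + 72w^2 + 47w + 8)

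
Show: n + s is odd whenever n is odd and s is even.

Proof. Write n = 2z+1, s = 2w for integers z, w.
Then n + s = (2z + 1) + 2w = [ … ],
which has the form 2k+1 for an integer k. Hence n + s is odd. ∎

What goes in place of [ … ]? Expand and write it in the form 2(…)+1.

2(w + z) + 1

Expanding: (2z + 1) + 2w = 2w + 2z + 1.
Every term except the constant is even, so this is 2(w + z) + 1,
and w + z ∈ ℤ gives the required form.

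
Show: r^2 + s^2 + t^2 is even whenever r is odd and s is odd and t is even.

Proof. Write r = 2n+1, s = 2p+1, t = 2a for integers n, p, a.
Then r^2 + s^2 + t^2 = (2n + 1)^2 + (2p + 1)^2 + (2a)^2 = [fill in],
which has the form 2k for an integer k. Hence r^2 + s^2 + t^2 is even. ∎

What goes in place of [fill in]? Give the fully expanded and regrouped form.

2(2a^2 + 2n^2 + 2n + 2p^2 + 2p + 1)

(2n + 1)^2 + (2p + 1)^2 + (2a)^2 = 4a^2 + 4n^2 + 4n + 4p^2 + 4p + 2
= 2(2a^2 + 2n^2 + 2n + 2p^2 + 2p + 1).
Since 2a^2 + 2n^2 + 2n + 2p^2 + 2p + 1 is an integer, the sum of squares is of the form 2k for an integer k.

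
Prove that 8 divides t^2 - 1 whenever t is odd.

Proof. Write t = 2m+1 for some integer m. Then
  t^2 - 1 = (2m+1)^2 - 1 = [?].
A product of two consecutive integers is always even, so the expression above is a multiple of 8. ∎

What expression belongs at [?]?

(2m+1)^2 - 1 = 4m^2 + 4m + 1 - 1 = 4m^2 + 4m = 4m(m+1).
Since m and m+1 are consecutive, m(m+1) is even, and 4·(even) is a multiple of 8.

4m(m + 1)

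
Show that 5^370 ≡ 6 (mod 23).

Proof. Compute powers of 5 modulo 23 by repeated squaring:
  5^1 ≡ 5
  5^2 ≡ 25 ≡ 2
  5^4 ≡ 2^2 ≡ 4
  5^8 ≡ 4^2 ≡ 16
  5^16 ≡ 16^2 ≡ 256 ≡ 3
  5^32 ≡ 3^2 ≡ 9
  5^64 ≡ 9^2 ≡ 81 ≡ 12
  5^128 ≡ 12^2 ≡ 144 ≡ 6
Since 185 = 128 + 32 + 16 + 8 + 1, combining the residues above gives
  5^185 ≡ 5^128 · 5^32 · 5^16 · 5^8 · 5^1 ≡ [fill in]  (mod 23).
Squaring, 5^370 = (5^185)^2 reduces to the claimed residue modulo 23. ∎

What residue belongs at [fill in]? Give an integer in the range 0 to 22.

11

5^128 · 5^32 · 5^16 · 5^8 · 5^1 ≡ 6 · 9 · 3 · 16 · 5 = 12960.
12960 mod 23 = 11, so 5^185 ≡ 11 (mod 23).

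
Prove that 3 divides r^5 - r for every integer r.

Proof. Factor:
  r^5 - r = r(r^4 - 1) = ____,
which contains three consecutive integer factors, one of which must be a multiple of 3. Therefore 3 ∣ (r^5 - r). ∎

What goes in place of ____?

r^4 - 1 = (r^2 - 1)(r^2 + 1), and r^2 - 1 = (r-1)(r+1).
So r(r^4 - 1) = (r - 1)r(r + 1)(r^2 + 1).

(r - 1)r(r + 1)(r^2 + 1)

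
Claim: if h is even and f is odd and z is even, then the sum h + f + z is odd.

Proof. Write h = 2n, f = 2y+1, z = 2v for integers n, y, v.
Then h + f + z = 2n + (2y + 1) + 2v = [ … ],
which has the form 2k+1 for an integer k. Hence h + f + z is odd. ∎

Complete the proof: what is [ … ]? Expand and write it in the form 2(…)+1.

2n + (2y + 1) + 2v = 2n + 2v + 2y + 1
= 2(n + v + y) + 1.
Since n + v + y is an integer, the sum is of the form 2k+1 for an integer k.

2(n + v + y) + 1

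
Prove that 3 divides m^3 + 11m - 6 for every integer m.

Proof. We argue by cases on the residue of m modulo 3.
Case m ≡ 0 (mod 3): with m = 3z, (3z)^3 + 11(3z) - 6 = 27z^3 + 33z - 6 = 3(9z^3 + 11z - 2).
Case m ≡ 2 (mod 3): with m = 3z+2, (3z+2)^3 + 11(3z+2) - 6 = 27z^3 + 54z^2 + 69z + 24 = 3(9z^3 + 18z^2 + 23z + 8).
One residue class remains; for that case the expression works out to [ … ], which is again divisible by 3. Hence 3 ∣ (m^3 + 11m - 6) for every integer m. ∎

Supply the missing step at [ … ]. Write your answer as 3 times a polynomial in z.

The residues treated are {0, 2}, so the missing case is m ≡ 1 (mod 3); write m = 3z+1.
Then (3z+1)^3 + 11(3z+1) - 6 = 27z^3 + 27z^2 + 42z + 6 = 3(9z^3 + 9z^2 + 14z + 2).

3(9z^3 + 9z^2 + 14z + 2)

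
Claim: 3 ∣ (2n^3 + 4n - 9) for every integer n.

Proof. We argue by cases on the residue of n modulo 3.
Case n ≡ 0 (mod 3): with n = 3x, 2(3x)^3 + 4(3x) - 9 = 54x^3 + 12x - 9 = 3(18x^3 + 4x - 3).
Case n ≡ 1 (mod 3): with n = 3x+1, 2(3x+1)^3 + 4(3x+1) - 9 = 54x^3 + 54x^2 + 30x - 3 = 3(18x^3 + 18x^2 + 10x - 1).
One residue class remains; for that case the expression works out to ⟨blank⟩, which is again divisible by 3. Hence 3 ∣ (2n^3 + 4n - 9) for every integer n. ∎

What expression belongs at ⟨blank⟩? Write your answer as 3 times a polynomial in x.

3(18x^3 + 36x^2 + 28x + 5)

Only n ≡ 2 (mod 3) is unaccounted for. Put n = 3x+2:
2(3x+2)^3 + 4(3x+2) - 9 expands to 54x^3 + 108x^2 + 84x + 15,
and factoring out 3 leaves 3(18x^3 + 36x^2 + 28x + 5).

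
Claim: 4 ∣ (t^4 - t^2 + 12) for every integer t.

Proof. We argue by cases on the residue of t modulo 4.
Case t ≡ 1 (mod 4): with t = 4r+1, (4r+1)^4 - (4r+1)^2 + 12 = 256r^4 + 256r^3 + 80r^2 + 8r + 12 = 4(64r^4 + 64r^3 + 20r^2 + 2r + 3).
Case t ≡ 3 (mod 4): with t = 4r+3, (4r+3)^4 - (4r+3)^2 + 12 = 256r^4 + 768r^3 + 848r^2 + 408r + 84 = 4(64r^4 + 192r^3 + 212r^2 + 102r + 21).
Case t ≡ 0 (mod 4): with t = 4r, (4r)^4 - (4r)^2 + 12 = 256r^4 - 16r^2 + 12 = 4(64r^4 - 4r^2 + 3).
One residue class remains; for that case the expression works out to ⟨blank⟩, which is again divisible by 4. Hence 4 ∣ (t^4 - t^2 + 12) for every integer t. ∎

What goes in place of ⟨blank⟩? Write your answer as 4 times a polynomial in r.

Only t ≡ 2 (mod 4) is unaccounted for. Put t = 4r+2:
(4r+2)^4 - (4r+2)^2 + 12 expands to 256r^4 + 512r^3 + 368r^2 + 112r + 24,
and factoring out 4 leaves 4(64r^4 + 128r^3 + 92r^2 + 28r + 6).

4(64r^4 + 128r^3 + 92r^2 + 28r + 6)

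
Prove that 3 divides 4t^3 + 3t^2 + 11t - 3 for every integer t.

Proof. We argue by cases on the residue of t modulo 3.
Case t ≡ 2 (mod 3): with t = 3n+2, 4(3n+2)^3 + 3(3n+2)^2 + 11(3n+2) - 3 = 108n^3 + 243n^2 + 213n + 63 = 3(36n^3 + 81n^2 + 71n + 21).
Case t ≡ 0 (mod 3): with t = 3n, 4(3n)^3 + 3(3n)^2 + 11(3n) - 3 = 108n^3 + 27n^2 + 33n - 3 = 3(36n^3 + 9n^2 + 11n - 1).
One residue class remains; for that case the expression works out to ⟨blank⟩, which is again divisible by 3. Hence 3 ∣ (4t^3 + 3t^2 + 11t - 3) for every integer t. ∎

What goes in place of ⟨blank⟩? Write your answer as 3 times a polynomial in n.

3(36n^3 + 45n^2 + 29n + 5)

Only t ≡ 1 (mod 3) is unaccounted for. Put t = 3n+1:
4(3n+1)^3 + 3(3n+1)^2 + 11(3n+1) - 3 expands to 108n^3 + 135n^2 + 87n + 15,
and factoring out 3 leaves 3(36n^3 + 45n^2 + 29n + 5).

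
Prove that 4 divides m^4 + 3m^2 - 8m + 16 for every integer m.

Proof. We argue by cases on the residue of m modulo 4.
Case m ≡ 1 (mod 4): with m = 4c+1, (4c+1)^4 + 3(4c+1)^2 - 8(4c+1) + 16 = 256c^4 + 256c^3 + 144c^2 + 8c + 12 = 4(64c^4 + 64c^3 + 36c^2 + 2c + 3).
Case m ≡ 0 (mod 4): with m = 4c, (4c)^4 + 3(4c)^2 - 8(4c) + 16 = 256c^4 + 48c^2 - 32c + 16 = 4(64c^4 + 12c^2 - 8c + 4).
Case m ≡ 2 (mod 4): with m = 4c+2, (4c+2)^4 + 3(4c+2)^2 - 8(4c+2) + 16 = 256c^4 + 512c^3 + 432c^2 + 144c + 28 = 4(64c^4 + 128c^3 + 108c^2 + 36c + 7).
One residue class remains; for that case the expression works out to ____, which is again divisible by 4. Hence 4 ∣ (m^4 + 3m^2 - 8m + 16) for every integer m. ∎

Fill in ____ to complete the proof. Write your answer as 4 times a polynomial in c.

4(64c^4 + 192c^3 + 228c^2 + 118c + 25)

The residues treated are {1, 0, 2}, so the missing case is m ≡ 3 (mod 4); write m = 4c+3.
Then (4c+3)^4 + 3(4c+3)^2 - 8(4c+3) + 16 = 256c^4 + 768c^3 + 912c^2 + 472c + 100 = 4(64c^4 + 192c^3 + 228c^2 + 118c + 25).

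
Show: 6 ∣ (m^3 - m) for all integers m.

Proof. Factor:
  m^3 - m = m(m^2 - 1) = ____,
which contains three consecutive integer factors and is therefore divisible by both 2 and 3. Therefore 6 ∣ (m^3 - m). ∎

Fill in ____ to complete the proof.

m(m^2 - 1) = m(m - 1)(m + 1) = (m - 1)m(m + 1).
These three factors are consecutive integers, so their product is divisible by 6.

(m - 1)m(m + 1)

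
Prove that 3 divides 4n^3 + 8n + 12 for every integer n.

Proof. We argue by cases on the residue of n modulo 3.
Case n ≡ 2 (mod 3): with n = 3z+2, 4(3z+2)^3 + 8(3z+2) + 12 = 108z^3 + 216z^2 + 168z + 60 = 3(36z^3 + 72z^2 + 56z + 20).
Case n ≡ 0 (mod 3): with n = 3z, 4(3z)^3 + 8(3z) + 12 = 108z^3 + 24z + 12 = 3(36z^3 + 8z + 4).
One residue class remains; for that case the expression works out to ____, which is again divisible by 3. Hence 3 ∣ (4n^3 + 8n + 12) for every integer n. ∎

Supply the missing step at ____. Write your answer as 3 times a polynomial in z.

Only n ≡ 1 (mod 3) is unaccounted for. Put n = 3z+1:
4(3z+1)^3 + 8(3z+1) + 12 expands to 108z^3 + 108z^2 + 60z + 24,
and factoring out 3 leaves 3(36z^3 + 36z^2 + 20z + 8).

3(36z^3 + 36z^2 + 20z + 8)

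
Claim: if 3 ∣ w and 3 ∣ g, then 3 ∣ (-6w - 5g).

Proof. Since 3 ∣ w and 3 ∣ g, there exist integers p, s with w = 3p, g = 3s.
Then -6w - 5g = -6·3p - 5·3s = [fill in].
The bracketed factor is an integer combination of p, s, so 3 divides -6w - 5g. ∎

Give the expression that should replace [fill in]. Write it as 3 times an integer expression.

Each term has a factor of 3: -6·3p - 5·3s = 3·(-6p - 5s).
Since -6p - 5s is an integer, 3 ∣ (-6w - 5g).

3(-6p - 5s)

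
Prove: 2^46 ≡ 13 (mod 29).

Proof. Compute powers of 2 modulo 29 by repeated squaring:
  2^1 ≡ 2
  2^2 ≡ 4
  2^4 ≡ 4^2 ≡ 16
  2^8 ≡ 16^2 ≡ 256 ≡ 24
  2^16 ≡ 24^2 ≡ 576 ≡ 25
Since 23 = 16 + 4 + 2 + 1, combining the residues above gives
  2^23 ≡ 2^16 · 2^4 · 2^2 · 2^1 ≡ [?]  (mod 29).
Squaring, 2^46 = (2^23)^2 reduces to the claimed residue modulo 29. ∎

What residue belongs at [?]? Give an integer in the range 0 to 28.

Multiply the listed residues: 25 · 16 · 4 · 2 = 400 → 1600 → 3200.
Reducing modulo 29: 3200 = 110·29 + 10, so 2^23 ≡ 10.

10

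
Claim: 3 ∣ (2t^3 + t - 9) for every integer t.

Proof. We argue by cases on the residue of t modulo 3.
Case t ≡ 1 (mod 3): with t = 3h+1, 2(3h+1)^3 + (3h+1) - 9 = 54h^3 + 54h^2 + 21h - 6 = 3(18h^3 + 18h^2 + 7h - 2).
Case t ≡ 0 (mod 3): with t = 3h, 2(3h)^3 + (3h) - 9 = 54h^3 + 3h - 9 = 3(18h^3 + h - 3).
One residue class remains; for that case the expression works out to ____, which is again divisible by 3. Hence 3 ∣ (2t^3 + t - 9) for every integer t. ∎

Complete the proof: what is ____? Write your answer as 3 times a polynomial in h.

3(18h^3 + 36h^2 + 25h + 3)

The residues treated are {1, 0}, so the missing case is t ≡ 2 (mod 3); write t = 3h+2.
Then 2(3h+2)^3 + (3h+2) - 9 = 54h^3 + 108h^2 + 75h + 9 = 3(18h^3 + 36h^2 + 25h + 3).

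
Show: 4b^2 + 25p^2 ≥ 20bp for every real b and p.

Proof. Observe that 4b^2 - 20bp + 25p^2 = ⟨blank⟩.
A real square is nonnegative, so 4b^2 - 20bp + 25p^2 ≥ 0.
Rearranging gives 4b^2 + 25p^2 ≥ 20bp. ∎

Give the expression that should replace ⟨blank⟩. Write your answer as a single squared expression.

(2b - 5p)^2

4b^2 - 20bp + 25p^2 is a perfect-square trinomial: the outer terms are (2b)^2 and (5p)^2, and the cross term is -2·2b·5p.
So 4b^2 - 20bp + 25p^2 = (2b - 5p)^2 ≥ 0.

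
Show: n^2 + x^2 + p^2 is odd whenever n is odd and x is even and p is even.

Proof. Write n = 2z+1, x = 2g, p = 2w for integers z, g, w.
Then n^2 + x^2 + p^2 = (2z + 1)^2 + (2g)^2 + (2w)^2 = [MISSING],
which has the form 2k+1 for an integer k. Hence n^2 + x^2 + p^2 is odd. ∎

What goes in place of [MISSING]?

2(2g^2 + 2w^2 + 2z^2 + 2z) + 1

(2z + 1)^2 + (2g)^2 + (2w)^2 = 4g^2 + 4w^2 + 4z^2 + 4z + 1
= 2(2g^2 + 2w^2 + 2z^2 + 2z) + 1.
Since 2g^2 + 2w^2 + 2z^2 + 2z is an integer, the sum of squares is of the form 2k+1 for an integer k.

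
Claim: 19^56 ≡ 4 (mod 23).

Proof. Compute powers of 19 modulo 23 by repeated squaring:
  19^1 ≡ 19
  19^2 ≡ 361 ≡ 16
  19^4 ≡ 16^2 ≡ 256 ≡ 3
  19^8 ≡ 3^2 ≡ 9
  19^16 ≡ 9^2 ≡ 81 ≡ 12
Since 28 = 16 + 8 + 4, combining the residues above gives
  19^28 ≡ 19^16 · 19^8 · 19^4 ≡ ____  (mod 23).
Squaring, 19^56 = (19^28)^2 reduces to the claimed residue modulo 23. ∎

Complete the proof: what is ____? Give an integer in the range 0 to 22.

Multiply the listed residues: 12 · 9 · 3 = 108 → 324.
Reducing modulo 23: 324 = 14·23 + 2, so 19^28 ≡ 2.

2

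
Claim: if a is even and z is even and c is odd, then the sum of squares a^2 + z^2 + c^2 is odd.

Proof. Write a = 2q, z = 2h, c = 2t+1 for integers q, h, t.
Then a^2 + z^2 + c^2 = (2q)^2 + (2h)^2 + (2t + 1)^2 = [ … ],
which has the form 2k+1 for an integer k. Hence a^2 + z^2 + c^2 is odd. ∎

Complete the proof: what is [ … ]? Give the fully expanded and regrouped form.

2(2h^2 + 2q^2 + 2t^2 + 2t) + 1

(2q)^2 + (2h)^2 + (2t + 1)^2 = 4h^2 + 4q^2 + 4t^2 + 4t + 1
= 2(2h^2 + 2q^2 + 2t^2 + 2t) + 1.
Since 2h^2 + 2q^2 + 2t^2 + 2t is an integer, the sum of squares is of the form 2k+1 for an integer k.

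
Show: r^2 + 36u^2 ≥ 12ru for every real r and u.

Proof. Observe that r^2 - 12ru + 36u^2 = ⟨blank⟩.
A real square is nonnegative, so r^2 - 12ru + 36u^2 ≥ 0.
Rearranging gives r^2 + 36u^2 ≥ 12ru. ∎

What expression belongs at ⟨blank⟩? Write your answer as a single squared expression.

r^2 - 12ru + 36u^2 is a perfect-square trinomial: the outer terms are (r)^2 and (6u)^2, and the cross term is -2·r·6u.
So r^2 - 12ru + 36u^2 = (r - 6u)^2 ≥ 0.

(r - 6u)^2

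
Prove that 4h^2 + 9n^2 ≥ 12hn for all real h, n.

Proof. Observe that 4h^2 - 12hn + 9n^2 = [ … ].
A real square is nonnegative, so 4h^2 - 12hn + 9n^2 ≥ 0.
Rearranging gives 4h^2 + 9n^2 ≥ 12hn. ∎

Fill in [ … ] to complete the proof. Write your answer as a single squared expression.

(2h - 3n)^2

4h^2 - 12hn + 9n^2 is a perfect-square trinomial: the outer terms are (2h)^2 and (3n)^2, and the cross term is -2·2h·3n.
So 4h^2 - 12hn + 9n^2 = (2h - 3n)^2 ≥ 0.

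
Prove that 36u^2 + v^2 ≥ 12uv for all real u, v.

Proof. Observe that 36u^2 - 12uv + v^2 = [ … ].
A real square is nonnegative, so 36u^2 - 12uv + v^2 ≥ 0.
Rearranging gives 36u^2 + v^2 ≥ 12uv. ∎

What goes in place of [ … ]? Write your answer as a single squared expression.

The leading and trailing coefficients are 6^2 and 1^2, and 12 = 2·6·1, so the trinomial is (6u - v)^2.
Hence 36u^2 - 12uv + v^2 ≥ 0.

(6u - v)^2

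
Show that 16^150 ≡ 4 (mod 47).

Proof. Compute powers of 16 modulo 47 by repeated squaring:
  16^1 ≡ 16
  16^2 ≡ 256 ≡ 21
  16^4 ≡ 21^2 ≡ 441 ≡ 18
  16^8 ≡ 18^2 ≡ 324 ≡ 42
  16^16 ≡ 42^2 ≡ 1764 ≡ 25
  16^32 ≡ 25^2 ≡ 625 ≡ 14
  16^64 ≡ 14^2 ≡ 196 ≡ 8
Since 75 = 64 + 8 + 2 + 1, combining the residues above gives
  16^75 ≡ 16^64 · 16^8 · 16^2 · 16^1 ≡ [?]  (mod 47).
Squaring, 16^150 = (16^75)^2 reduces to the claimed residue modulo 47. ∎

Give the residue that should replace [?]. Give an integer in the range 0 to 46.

2

Multiply the listed residues: 8 · 42 · 21 · 16 = 336 → 7056 → 112896.
Reducing modulo 47: 112896 = 2402·47 + 2, so 16^75 ≡ 2.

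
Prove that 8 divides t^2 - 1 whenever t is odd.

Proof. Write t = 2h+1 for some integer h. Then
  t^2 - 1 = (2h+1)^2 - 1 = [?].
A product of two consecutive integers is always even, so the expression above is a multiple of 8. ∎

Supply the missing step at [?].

(2h+1)^2 - 1 = 4h^2 + 4h + 1 - 1 = 4h^2 + 4h = 4h(h+1).
Since h and h+1 are consecutive, h(h+1) is even, and 4·(even) is a multiple of 8.

4h(h + 1)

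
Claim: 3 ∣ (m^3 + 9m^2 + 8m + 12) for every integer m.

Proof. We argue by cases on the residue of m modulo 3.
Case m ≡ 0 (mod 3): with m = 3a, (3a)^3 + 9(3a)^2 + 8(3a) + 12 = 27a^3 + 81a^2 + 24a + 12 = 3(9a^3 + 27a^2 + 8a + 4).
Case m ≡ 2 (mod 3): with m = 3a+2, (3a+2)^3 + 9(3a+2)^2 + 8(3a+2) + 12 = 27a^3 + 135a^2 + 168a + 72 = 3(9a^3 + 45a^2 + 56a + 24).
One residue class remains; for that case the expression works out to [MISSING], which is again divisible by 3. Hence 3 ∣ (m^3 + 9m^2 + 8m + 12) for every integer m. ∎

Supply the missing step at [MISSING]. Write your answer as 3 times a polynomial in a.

The residues treated are {0, 2}, so the missing case is m ≡ 1 (mod 3); write m = 3a+1.
Then (3a+1)^3 + 9(3a+1)^2 + 8(3a+1) + 12 = 27a^3 + 108a^2 + 87a + 30 = 3(9a^3 + 36a^2 + 29a + 10).

3(9a^3 + 36a^2 + 29a + 10)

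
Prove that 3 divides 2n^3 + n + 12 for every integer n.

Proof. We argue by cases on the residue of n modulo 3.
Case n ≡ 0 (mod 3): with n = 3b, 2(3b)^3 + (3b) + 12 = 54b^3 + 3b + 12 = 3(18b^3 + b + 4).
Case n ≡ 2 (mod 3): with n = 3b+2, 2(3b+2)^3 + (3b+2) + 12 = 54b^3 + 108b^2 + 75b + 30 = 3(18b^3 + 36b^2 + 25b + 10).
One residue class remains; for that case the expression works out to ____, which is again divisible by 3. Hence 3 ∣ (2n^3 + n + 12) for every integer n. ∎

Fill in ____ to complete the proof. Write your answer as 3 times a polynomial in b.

3(18b^3 + 18b^2 + 7b + 5)

The residues treated are {0, 2}, so the missing case is n ≡ 1 (mod 3); write n = 3b+1.
Then 2(3b+1)^3 + (3b+1) + 12 = 54b^3 + 54b^2 + 21b + 15 = 3(18b^3 + 18b^2 + 7b + 5).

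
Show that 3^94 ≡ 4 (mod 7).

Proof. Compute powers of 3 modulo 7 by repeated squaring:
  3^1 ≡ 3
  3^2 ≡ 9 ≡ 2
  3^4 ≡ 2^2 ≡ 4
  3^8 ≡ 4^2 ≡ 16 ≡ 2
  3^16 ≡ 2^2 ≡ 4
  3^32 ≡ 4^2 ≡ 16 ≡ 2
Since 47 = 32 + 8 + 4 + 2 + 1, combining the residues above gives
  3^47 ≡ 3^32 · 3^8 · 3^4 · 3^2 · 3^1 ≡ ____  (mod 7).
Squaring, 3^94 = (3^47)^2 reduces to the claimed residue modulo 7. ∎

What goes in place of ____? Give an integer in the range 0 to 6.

Multiply the listed residues: 2 · 2 · 4 · 2 · 3 = 4 → 16 → 32 → 96.
Reducing modulo 7: 96 = 13·7 + 5, so 3^47 ≡ 5.

5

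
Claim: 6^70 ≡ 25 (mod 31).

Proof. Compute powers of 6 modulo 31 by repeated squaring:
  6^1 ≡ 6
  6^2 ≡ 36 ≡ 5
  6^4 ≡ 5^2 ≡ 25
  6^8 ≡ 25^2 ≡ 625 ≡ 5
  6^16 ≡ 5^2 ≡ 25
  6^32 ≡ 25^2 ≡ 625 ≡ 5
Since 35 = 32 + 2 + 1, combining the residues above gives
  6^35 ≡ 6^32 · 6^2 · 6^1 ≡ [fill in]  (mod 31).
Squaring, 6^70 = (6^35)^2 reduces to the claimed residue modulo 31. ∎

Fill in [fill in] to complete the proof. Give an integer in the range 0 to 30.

26

Multiply the listed residues: 5 · 5 · 6 = 25 → 150.
Reducing modulo 31: 150 = 4·31 + 26, so 6^35 ≡ 26.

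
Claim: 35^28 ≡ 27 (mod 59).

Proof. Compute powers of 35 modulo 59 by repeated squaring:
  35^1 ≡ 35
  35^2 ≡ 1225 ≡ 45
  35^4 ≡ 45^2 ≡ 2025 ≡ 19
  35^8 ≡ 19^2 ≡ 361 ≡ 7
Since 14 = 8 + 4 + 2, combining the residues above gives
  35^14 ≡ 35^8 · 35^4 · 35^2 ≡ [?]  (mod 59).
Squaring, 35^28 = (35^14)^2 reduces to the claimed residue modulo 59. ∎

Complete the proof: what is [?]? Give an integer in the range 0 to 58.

Multiply the listed residues: 7 · 19 · 45 = 133 → 5985.
Reducing modulo 59: 5985 = 101·59 + 26, so 35^14 ≡ 26.

26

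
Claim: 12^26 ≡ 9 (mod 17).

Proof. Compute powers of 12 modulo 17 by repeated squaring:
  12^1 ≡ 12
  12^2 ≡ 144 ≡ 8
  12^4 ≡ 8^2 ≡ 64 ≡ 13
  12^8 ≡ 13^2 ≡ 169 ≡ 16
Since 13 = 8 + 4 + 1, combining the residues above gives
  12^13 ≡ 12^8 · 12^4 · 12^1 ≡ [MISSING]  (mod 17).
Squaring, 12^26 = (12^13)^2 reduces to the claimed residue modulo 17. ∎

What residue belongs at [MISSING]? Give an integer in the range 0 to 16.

14

Multiply the listed residues: 16 · 13 · 12 = 208 → 2496.
Reducing modulo 17: 2496 = 146·17 + 14, so 12^13 ≡ 14.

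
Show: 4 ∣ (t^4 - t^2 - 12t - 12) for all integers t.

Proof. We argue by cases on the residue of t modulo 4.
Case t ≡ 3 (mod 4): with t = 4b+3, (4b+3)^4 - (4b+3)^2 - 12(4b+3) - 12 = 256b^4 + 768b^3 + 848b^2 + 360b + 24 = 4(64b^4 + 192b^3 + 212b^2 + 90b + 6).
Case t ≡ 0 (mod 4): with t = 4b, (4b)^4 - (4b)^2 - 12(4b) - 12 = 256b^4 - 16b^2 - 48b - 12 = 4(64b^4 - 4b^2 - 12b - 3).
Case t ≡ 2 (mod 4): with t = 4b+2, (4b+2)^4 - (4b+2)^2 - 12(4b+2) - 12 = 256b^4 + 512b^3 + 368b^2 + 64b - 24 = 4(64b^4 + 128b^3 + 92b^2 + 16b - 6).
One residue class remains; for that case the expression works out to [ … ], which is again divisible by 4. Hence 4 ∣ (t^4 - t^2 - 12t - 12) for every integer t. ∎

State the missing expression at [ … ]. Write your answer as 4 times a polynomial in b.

The residues treated are {3, 0, 2}, so the missing case is t ≡ 1 (mod 4); write t = 4b+1.
Then (4b+1)^4 - (4b+1)^2 - 12(4b+1) - 12 = 256b^4 + 256b^3 + 80b^2 - 40b - 24 = 4(64b^4 + 64b^3 + 20b^2 - 10b - 6).

4(64b^4 + 64b^3 + 20b^2 - 10b - 6)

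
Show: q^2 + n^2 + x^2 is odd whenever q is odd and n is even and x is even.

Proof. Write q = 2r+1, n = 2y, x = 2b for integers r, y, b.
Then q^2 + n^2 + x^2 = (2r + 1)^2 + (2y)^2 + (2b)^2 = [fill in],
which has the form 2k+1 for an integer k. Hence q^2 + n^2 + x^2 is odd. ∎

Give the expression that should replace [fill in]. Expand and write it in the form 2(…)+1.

Expanding: (2r + 1)^2 + (2y)^2 + (2b)^2 = 4b^2 + 4r^2 + 4r + 4y^2 + 1.
Every term except the constant is even, so this is 2(2b^2 + 2r^2 + 2r + 2y^2) + 1,
and 2b^2 + 2r^2 + 2r + 2y^2 ∈ ℤ gives the required form.

2(2b^2 + 2r^2 + 2r + 2y^2) + 1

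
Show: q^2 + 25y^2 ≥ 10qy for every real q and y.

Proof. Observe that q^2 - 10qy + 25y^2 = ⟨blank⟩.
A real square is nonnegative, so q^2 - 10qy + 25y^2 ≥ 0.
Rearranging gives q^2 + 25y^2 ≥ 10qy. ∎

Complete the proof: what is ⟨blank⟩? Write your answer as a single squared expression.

(q - 5y)^2

q^2 - 10qy + 25y^2 is a perfect-square trinomial: the outer terms are (q)^2 and (5y)^2, and the cross term is -2·q·5y.
So q^2 - 10qy + 25y^2 = (q - 5y)^2 ≥ 0.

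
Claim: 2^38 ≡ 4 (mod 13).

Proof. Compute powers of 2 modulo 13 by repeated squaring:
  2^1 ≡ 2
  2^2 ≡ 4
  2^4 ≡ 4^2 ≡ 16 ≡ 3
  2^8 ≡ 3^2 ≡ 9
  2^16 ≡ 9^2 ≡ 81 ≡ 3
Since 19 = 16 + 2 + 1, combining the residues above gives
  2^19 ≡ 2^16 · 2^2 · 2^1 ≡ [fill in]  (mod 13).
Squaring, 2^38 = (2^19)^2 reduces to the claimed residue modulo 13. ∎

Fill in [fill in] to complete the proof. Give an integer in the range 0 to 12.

2^16 · 2^2 · 2^1 ≡ 3 · 4 · 2 = 24.
24 mod 13 = 11, so 2^19 ≡ 11 (mod 13).

11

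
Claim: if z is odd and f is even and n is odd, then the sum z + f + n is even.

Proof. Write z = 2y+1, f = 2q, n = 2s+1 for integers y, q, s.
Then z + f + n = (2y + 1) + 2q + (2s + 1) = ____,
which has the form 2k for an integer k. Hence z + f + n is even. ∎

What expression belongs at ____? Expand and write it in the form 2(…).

(2y + 1) + 2q + (2s + 1) = 2q + 2s + 2y + 2
= 2(q + s + y + 1).
Since q + s + y + 1 is an integer, the sum is of the form 2k for an integer k.

2(q + s + y + 1)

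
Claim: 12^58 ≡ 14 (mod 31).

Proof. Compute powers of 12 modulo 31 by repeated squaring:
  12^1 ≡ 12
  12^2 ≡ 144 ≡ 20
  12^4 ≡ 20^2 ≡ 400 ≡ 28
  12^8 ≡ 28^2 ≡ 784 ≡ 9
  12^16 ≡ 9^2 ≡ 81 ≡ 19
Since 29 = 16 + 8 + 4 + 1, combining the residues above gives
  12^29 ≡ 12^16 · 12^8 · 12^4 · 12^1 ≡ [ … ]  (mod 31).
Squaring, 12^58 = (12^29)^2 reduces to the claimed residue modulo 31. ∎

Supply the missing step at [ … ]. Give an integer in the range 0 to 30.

12^16 · 12^8 · 12^4 · 12^1 ≡ 19 · 9 · 28 · 12 = 57456.
57456 mod 31 = 13, so 12^29 ≡ 13 (mod 31).

13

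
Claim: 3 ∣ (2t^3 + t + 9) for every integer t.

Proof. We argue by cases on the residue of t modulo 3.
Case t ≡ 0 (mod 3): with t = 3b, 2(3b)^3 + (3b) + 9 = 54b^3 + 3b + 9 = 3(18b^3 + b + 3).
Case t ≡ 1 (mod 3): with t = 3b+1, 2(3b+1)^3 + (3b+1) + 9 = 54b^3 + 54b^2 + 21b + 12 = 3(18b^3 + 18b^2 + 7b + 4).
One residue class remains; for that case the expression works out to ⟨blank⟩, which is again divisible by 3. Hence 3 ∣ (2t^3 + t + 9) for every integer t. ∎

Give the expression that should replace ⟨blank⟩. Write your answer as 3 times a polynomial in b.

Only t ≡ 2 (mod 3) is unaccounted for. Put t = 3b+2:
2(3b+2)^3 + (3b+2) + 9 expands to 54b^3 + 108b^2 + 75b + 27,
and factoring out 3 leaves 3(18b^3 + 36b^2 + 25b + 9).

3(18b^3 + 36b^2 + 25b + 9)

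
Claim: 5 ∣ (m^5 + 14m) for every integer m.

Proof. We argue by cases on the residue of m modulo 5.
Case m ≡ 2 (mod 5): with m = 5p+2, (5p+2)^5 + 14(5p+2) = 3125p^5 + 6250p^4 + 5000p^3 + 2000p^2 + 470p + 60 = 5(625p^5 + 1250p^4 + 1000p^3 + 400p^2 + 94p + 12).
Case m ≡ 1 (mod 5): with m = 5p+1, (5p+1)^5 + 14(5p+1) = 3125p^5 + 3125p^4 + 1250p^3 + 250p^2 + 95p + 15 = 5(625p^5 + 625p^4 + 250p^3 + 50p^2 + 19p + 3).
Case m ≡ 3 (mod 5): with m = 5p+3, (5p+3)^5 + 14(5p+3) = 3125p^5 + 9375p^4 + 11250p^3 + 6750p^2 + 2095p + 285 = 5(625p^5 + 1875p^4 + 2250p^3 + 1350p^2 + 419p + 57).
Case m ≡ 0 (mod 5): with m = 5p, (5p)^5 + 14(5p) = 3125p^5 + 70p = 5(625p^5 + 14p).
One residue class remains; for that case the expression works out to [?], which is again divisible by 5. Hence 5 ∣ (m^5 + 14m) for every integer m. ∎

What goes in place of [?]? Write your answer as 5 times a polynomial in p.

Only m ≡ 4 (mod 5) is unaccounted for. Put m = 5p+4:
(5p+4)^5 + 14(5p+4) expands to 3125p^5 + 12500p^4 + 20000p^3 + 16000p^2 + 6470p + 1080,
and factoring out 5 leaves 5(625p^5 + 2500p^4 + 4000p^3 + 3200p^2 + 1294p + 216).

5(625p^5 + 2500p^4 + 4000p^3 + 3200p^2 + 1294p + 216)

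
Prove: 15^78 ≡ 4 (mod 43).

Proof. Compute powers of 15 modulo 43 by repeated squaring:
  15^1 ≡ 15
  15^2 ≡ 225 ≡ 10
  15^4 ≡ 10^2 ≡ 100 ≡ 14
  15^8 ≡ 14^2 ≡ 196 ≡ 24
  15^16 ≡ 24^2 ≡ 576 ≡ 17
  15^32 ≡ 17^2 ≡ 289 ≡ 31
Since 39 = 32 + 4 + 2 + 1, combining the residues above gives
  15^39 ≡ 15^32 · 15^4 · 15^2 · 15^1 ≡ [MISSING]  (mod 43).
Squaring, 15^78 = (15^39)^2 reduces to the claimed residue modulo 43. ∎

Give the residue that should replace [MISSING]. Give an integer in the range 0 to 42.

41

Multiply the listed residues: 31 · 14 · 10 · 15 = 434 → 4340 → 65100.
Reducing modulo 43: 65100 = 1513·43 + 41, so 15^39 ≡ 41.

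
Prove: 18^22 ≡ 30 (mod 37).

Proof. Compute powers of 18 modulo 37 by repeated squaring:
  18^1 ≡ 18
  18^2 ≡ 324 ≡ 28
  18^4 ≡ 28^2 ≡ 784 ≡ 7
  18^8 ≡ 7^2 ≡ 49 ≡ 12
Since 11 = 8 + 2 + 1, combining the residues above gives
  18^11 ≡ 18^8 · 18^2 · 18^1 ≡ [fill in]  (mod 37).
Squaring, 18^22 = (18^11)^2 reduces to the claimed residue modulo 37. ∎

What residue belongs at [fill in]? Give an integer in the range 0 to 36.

17

Multiply the listed residues: 12 · 28 · 18 = 336 → 6048.
Reducing modulo 37: 6048 = 163·37 + 17, so 18^11 ≡ 17.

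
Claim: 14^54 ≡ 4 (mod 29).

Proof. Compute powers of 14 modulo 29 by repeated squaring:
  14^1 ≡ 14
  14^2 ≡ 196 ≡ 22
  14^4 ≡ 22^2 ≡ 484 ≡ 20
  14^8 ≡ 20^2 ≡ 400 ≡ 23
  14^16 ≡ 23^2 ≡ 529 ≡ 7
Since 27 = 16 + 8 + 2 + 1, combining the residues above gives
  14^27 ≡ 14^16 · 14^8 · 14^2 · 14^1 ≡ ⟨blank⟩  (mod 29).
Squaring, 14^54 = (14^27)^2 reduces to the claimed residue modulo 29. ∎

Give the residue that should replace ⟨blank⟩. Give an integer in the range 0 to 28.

27

Multiply the listed residues: 7 · 23 · 22 · 14 = 161 → 3542 → 49588.
Reducing modulo 29: 49588 = 1709·29 + 27, so 14^27 ≡ 27.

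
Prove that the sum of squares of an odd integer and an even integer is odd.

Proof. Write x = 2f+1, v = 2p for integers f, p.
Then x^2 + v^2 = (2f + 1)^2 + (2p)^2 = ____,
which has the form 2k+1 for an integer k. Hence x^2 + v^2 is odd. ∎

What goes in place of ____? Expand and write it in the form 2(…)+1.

2(2f^2 + 2f + 2p^2) + 1

Expanding: (2f + 1)^2 + (2p)^2 = 4f^2 + 4f + 4p^2 + 1.
Every term except the constant is even, so this is 2(2f^2 + 2f + 2p^2) + 1,
and 2f^2 + 2f + 2p^2 ∈ ℤ gives the required form.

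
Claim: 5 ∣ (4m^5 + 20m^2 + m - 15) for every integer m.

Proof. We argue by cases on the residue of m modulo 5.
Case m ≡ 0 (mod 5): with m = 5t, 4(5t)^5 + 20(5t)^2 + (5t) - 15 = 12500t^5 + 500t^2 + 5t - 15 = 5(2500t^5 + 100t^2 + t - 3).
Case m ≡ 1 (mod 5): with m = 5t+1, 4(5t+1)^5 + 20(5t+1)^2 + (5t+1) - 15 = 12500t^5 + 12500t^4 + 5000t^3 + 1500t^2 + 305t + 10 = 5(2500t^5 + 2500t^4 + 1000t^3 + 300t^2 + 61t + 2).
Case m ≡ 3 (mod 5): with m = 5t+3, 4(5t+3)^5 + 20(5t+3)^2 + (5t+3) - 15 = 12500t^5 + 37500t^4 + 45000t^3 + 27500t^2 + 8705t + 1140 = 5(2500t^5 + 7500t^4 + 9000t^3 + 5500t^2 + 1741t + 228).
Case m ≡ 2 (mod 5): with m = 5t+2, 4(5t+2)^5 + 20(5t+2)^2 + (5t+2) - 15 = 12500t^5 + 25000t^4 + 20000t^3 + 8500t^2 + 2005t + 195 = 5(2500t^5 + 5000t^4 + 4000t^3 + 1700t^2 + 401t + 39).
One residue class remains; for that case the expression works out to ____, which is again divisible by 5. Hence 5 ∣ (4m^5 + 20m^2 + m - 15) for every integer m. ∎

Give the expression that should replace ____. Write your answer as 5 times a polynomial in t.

5(2500t^5 + 10000t^4 + 16000t^3 + 12900t^2 + 5281t + 881)

Only m ≡ 4 (mod 5) is unaccounted for. Put m = 5t+4:
4(5t+4)^5 + 20(5t+4)^2 + (5t+4) - 15 expands to 12500t^5 + 50000t^4 + 80000t^3 + 64500t^2 + 26405t + 4405,
and factoring out 5 leaves 5(2500t^5 + 10000t^4 + 16000t^3 + 12900t^2 + 5281t + 881).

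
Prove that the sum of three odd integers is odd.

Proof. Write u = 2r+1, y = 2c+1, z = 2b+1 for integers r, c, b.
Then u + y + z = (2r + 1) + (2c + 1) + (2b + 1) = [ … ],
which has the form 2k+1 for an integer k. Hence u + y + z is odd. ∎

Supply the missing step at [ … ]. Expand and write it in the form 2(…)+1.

2(b + c + r + 1) + 1

Expanding: (2r + 1) + (2c + 1) + (2b + 1) = 2b + 2c + 2r + 3.
Every term except the constant is even, so this is 2(b + c + r + 1) + 1,
and b + c + r + 1 ∈ ℤ gives the required form.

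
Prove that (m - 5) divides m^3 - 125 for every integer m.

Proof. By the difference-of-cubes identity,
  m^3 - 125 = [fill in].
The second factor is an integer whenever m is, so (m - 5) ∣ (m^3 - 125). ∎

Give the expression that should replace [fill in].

(m - 5)(m^2 + 5m + 25)

a^3 - b^3 = (a - b)(a^2 + ab + b^2). With a = m, b = 5:
m^3 - 125 = (m - 5)(m^2 + 5m + 25).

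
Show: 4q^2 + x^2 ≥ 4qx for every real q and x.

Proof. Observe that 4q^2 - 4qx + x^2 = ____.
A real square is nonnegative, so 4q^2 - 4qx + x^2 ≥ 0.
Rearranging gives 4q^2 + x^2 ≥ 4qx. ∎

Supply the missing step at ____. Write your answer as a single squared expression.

4q^2 - 4qx + x^2 is a perfect-square trinomial: the outer terms are (2q)^2 and (x)^2, and the cross term is -2·2q·x.
So 4q^2 - 4qx + x^2 = (2q - x)^2 ≥ 0.

(2q - x)^2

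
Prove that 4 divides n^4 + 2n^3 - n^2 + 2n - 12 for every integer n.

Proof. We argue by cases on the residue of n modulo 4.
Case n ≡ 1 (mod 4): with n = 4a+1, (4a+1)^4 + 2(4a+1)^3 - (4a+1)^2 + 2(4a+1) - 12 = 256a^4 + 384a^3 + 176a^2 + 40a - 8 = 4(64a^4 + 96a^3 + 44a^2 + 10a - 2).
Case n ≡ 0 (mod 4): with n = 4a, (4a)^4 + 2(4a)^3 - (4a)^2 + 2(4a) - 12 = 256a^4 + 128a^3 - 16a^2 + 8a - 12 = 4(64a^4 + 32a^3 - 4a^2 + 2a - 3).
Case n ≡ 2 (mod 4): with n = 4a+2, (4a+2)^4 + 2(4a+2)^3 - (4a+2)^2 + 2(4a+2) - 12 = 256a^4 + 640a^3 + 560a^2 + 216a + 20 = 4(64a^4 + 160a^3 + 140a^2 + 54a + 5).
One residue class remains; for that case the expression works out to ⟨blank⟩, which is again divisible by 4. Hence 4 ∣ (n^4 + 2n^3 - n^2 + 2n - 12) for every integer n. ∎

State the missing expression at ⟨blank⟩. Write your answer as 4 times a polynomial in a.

4(64a^4 + 224a^3 + 284a^2 + 158a + 30)

Only n ≡ 3 (mod 4) is unaccounted for. Put n = 4a+3:
(4a+3)^4 + 2(4a+3)^3 - (4a+3)^2 + 2(4a+3) - 12 expands to 256a^4 + 896a^3 + 1136a^2 + 632a + 120,
and factoring out 4 leaves 4(64a^4 + 224a^3 + 284a^2 + 158a + 30).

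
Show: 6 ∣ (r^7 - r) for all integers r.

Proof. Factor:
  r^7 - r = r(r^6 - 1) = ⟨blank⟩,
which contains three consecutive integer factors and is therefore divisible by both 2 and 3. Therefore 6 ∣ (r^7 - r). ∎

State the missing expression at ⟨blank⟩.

r^6 - 1 = (r^2 - 1)(r^4 + r^2 + 1), and r^2 - 1 = (r-1)(r+1).
So r(r^6 - 1) = (r - 1)r(r + 1)(r^4 + r^2 + 1).

(r - 1)r(r + 1)(r^4 + r^2 + 1)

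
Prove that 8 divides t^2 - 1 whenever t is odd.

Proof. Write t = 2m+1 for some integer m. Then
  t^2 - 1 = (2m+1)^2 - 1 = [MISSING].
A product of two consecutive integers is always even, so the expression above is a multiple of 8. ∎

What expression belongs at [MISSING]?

(2m+1)^2 - 1 = 4m^2 + 4m + 1 - 1 = 4m^2 + 4m = 4m(m+1).
Since m and m+1 are consecutive, m(m+1) is even, and 4·(even) is a multiple of 8.

4m(m + 1)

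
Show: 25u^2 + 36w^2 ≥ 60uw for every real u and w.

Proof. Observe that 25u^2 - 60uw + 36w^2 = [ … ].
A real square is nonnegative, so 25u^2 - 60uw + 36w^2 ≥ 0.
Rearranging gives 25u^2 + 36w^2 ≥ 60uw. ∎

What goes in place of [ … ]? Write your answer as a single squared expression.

(5u - 6w)^2

The leading and trailing coefficients are 5^2 and 6^2, and 60 = 2·5·6, so the trinomial is (5u - 6w)^2.
Hence 25u^2 - 60uw + 36w^2 ≥ 0.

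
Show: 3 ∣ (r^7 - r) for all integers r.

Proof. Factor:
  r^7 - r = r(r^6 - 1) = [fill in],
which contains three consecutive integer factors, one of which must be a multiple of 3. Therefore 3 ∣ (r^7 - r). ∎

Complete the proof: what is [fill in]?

r^6 - 1 = (r^2 - 1)(r^4 + r^2 + 1), and r^2 - 1 = (r-1)(r+1).
So r(r^6 - 1) = (r - 1)r(r + 1)(r^4 + r^2 + 1).

(r - 1)r(r + 1)(r^4 + r^2 + 1)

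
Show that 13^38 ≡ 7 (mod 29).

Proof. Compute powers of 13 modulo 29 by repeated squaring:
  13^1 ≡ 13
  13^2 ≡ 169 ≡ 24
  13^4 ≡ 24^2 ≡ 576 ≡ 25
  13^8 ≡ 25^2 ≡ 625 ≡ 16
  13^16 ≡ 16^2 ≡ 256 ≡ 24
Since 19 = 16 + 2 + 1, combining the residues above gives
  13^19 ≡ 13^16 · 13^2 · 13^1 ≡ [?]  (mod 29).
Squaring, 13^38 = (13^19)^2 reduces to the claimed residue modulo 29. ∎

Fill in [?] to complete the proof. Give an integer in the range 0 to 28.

6

13^16 · 13^2 · 13^1 ≡ 24 · 24 · 13 = 7488.
7488 mod 29 = 6, so 13^19 ≡ 6 (mod 29).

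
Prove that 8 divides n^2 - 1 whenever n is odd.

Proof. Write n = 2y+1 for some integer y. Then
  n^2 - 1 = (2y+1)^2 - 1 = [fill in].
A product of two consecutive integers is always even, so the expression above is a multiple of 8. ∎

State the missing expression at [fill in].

(2y+1)^2 - 1 = 4y^2 + 4y + 1 - 1 = 4y^2 + 4y = 4y(y+1).
Since y and y+1 are consecutive, y(y+1) is even, and 4·(even) is a multiple of 8.

4y(y + 1)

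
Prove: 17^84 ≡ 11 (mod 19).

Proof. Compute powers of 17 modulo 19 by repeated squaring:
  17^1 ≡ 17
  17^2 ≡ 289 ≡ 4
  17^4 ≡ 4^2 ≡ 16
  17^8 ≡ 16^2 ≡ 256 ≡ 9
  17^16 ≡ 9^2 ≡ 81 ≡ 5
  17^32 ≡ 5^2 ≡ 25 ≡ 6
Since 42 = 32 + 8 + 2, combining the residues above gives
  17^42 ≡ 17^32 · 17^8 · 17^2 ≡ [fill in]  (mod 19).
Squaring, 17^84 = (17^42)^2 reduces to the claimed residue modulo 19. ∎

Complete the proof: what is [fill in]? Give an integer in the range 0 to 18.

Multiply the listed residues: 6 · 9 · 4 = 54 → 216.
Reducing modulo 19: 216 = 11·19 + 7, so 17^42 ≡ 7.

7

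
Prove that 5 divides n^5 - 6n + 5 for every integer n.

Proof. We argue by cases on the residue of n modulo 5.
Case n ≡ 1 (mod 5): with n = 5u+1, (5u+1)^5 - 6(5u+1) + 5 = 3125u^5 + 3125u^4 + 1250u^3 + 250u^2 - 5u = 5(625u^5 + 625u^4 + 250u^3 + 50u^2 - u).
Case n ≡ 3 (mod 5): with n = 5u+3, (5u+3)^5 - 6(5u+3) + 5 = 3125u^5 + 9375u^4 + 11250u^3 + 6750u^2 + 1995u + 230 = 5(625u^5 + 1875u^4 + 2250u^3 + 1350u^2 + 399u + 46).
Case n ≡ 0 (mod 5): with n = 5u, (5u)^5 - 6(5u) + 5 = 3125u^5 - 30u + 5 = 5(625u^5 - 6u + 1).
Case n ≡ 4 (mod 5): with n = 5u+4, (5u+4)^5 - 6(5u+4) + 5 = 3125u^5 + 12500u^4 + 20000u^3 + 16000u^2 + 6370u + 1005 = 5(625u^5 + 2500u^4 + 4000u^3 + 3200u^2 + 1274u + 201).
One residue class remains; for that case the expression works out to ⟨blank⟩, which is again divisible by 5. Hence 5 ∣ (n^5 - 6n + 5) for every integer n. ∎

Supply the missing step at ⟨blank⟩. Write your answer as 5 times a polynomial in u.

Only n ≡ 2 (mod 5) is unaccounted for. Put n = 5u+2:
(5u+2)^5 - 6(5u+2) + 5 expands to 3125u^5 + 6250u^4 + 5000u^3 + 2000u^2 + 370u + 25,
and factoring out 5 leaves 5(625u^5 + 1250u^4 + 1000u^3 + 400u^2 + 74u + 5).

5(625u^5 + 1250u^4 + 1000u^3 + 400u^2 + 74u + 5)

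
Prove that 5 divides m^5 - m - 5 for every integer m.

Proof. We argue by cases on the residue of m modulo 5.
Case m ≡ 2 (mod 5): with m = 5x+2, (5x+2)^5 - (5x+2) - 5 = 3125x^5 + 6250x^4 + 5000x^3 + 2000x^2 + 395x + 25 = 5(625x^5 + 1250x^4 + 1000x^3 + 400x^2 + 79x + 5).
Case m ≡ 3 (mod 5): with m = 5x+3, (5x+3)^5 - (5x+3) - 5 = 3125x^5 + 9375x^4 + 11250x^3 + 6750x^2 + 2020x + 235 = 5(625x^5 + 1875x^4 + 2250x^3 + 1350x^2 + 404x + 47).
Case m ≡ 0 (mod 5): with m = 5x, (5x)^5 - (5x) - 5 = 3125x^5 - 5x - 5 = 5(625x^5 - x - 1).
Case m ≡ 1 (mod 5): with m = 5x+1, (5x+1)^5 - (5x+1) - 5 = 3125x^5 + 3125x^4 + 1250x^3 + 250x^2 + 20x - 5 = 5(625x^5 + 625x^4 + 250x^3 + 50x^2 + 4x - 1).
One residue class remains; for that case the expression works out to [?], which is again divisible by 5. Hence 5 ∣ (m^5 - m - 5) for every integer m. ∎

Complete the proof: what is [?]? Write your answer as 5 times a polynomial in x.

5(625x^5 + 2500x^4 + 4000x^3 + 3200x^2 + 1279x + 203)

The residues treated are {2, 3, 0, 1}, so the missing case is m ≡ 4 (mod 5); write m = 5x+4.
Then (5x+4)^5 - (5x+4) - 5 = 3125x^5 + 12500x^4 + 20000x^3 + 16000x^2 + 6395x + 1015 = 5(625x^5 + 2500x^4 + 4000x^3 + 3200x^2 + 1279x + 203).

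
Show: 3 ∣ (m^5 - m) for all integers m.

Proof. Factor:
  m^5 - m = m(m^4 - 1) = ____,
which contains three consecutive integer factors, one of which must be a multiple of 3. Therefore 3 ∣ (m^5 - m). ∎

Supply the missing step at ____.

m^4 - 1 = (m^2 - 1)(m^2 + 1), and m^2 - 1 = (m-1)(m+1).
So m(m^4 - 1) = (m - 1)m(m + 1)(m^2 + 1).

(m - 1)m(m + 1)(m^2 + 1)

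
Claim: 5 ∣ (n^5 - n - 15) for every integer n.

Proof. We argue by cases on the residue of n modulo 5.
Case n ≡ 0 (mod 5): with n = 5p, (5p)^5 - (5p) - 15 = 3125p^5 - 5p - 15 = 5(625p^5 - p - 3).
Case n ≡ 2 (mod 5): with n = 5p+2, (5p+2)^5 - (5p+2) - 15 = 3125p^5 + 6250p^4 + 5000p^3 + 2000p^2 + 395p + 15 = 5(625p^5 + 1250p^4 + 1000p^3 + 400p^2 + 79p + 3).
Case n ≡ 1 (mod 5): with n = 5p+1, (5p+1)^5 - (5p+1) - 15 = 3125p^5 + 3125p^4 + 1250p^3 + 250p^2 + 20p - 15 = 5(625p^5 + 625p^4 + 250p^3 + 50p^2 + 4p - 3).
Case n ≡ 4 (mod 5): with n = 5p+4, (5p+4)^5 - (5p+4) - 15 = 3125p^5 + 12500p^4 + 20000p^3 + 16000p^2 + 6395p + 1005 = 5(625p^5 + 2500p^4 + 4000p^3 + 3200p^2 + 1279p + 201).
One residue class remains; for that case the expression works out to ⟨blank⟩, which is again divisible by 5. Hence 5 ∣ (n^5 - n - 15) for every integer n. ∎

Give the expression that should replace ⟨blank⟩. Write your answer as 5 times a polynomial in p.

The residues treated are {0, 2, 1, 4}, so the missing case is n ≡ 3 (mod 5); write n = 5p+3.
Then (5p+3)^5 - (5p+3) - 15 = 3125p^5 + 9375p^4 + 11250p^3 + 6750p^2 + 2020p + 225 = 5(625p^5 + 1875p^4 + 2250p^3 + 1350p^2 + 404p + 45).

5(625p^5 + 1875p^4 + 2250p^3 + 1350p^2 + 404p + 45)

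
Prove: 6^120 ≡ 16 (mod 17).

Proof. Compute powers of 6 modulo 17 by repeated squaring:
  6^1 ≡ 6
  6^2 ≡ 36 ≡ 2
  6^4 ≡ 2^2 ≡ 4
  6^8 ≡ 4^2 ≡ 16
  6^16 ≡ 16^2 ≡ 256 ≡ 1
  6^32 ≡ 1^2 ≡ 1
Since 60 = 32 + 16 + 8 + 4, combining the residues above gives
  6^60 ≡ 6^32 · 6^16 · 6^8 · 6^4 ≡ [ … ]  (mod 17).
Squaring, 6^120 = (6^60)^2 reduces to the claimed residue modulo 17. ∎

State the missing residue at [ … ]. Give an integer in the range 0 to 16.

Multiply the listed residues: 1 · 1 · 16 · 4 = 1 → 16 → 64.
Reducing modulo 17: 64 = 3·17 + 13, so 6^60 ≡ 13.

13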